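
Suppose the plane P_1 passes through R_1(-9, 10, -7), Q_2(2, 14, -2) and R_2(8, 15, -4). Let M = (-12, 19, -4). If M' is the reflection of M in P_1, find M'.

(-8, 3, 0)

R_1Q_2 = (11, 4, 5), R_1R_2 = (17, 5, 3); a normal to P_1 is R_1Q_2 × R_1R_2 = (-13, 52, -13).
Using R_1: P_1 has equation -13x + 52y - 13z = 728.
λ = (n·M − d)/|n|² = (1196 − 728)/3042 = 2/13.
Reflection = M − 2λn = (-12, 19, -4) − (4/13)·(-13, 52, -13) = (-8, 3, 0).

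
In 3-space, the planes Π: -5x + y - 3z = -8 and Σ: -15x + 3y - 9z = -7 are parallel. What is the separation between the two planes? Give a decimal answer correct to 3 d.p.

Rescale Σ by 1/3: -5x + y - 3z = -7/3. Then distance = |-8 − (-7/3)| / √35 ≈ 0.958.

0.958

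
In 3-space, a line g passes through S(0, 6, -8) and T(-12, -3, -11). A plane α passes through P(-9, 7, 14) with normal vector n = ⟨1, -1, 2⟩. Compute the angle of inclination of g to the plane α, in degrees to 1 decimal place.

A direction vector for g is T − S = (-12, -9, -3).
α: n·r = n·P gives x - y + 2z = 12.
sin θ = |n·v| / (|n||v|) = |-9| / (√6 · √234) = 0.24019.
θ ≈ 13.9°.

13.9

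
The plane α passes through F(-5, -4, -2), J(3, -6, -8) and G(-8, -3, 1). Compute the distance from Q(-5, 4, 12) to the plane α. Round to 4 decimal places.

FJ = (8, -2, -6), FG = (-3, 1, 3); a normal to α is FJ × FG = (0, -6, 2).
Using F: α has equation -6y + 2z = 20.
n·Q − d = (0)·(-5) + (-6)·(4) + (2)·(12) − 20 = -20; |n| = √40.
Distance = |-20| / √40 = 20/√40 ≈ 3.1623.

3.1623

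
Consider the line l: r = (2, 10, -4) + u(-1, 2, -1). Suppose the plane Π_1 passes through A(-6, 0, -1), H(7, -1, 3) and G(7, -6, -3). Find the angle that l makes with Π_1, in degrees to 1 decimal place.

AH = (13, -1, 4), AG = (13, -6, -2); a normal to Π_1 is AH × AG = (26, 78, -65).
Using A: Π_1 has equation 26x + 78y - 65z = -91.
sin θ = |n·v| / (|n||v|) = |195| / (√10985 · √6) = 0.75955.
θ ≈ 49.4°.

49.4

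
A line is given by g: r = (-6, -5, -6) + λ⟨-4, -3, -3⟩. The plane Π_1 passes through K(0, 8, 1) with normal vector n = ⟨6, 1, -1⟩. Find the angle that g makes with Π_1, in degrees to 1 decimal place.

41.9

Π_1: n·r = n·K gives 6x + y - z = 7.
sin θ = |n·v| / (|n||v|) = |-24| / (√38 · √34) = 0.66770.
θ ≈ 41.9°.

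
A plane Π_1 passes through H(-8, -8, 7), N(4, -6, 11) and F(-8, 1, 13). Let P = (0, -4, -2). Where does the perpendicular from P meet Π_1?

(-2, -10, 7)

HN = (12, 2, 4), HF = (0, 9, 6); a normal to Π_1 is HN × HF = (-24, -72, 108).
Using H: Π_1 has equation -24x - 72y + 108z = 1524.
Foot = P − λn with λ = (n·P − d)/|n|² = (72 − 1524)/17424 = -1/12.
Foot = (0, -4, -2) − (-1/12)·(-24, -72, 108) = (-2, -10, 7).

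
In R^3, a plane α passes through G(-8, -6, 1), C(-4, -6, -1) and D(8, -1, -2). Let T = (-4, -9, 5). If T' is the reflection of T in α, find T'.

(-8, -1, -3)

GC = (4, 0, -2), GD = (16, 5, -3); a normal to α is GC × GD = (10, -20, 20).
Using G: α has equation 10x - 20y + 20z = 60.
λ = (n·T − d)/|n|² = (240 − 60)/900 = 1/5.
Reflection = T − 2λn = (-4, -9, 5) − (2/5)·(10, -20, 20) = (-8, -1, -3).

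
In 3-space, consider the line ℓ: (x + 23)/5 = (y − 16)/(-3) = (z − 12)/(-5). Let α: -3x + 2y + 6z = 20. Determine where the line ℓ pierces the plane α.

(-8, 7, -3)

ℓ has direction (5, -3, -5) through (-23, 16, 12).
Substitute r = (-23, 16, 12) + t(5, -3, -5) into the plane: 173 + (-51)t = 20, so t = 3.
Intersection: (-23, 16, 12) + 3·(5, -3, -5) = (-8, 7, -3).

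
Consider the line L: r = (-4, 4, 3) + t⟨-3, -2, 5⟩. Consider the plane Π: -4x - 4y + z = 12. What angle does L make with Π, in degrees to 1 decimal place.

sin θ = |n·v| / (|n||v|) = |25| / (√33 · √38) = 0.70598.
θ ≈ 44.9°.

44.9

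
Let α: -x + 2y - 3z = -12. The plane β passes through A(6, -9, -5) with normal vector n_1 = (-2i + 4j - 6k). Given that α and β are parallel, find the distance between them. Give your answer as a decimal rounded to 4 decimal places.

β: n_1·r = n_1·A gives -2x + 4y - 6z = -18.
Rescale β by 1/2: -x + 2y - 3z = -9. Then distance = |-12 − (-9)| / √14 ≈ 0.8018.

0.8018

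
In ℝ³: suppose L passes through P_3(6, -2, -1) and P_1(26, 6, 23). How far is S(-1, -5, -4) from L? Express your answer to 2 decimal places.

A direction vector for L is P_1 − P_3 = (20, 8, 24).
Taking (6, -2, -1) on L with direction v = (20, 8, 24): w = S − (6, -2, -1) = (-7, -3, -3), and w × v = (-48, 108, 4).
Distance = |w × v| / |v| = √13984 / √1040 ≈ 3.67.

3.67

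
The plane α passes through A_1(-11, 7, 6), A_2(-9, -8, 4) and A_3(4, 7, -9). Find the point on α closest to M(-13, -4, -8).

(-5, -4, 0)

A_1A_2 = (2, -15, -2), A_1A_3 = (15, 0, -15); a normal to α is A_1A_2 × A_1A_3 = (225, 0, 225).
Using A_1: α has equation 225x + 225z = -1125.
Foot = M − λn with λ = (n·M − d)/|n|² = (-4725 − (-1125))/101250 = -8/225.
Foot = (-13, -4, -8) − (-8/225)·(225, 0, 225) = (-5, -4, 0).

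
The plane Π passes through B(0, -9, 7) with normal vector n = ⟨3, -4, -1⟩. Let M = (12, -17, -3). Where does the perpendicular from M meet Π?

Π: n·r = n·B gives 3x - 4y - z = 29.
Foot = M − λn with λ = (n·M − d)/|n|² = (107 − 29)/26 = 3.
Foot = (12, -17, -3) − 3·(3, -4, -1) = (3, -5, 0).

(3, -5, 0)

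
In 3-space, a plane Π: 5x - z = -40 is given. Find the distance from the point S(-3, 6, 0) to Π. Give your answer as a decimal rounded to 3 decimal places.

4.903

n·S − d = (5)·(-3) + (0)·(6) + (-1)·(0) − (-40) = 25; |n| = √26.
Distance = |25| / √26 = 25/√26 ≈ 4.903.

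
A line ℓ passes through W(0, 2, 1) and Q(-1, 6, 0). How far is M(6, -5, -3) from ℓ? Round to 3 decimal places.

A direction vector for ℓ is Q − W = (-1, 4, -1).
Taking (0, 2, 1) on ℓ with direction v = (-1, 4, -1): w = M − (0, 2, 1) = (6, -7, -4), and w × v = (23, 10, 17).
Distance = |w × v| / |v| = √918 / √18 ≈ 7.141.

7.141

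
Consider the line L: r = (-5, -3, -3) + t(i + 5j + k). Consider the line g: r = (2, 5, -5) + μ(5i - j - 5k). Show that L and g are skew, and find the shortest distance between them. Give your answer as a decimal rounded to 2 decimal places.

Common perpendicular direction n = (1, 5, 1) × (5, -1, -5) = (-24, 10, -26).
With w = (2, 5, -5) − (-5, -3, -3) = (7, 8, -2), w · n = -36.
Since n ≠ 0 the lines are not parallel, and w · n = -36 ≠ 0 so they do not intersect; hence they are skew.
Distance = |w · n| / |n| = |-36| / √1352 ≈ 0.98.

0.98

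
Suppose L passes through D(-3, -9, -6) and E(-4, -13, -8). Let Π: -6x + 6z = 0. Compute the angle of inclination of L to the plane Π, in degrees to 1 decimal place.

8.9

A direction vector for L is E − D = (-1, -4, -2).
sin θ = |n·v| / (|n||v|) = |-6| / (√72 · √21) = 0.15430.
θ ≈ 8.9°.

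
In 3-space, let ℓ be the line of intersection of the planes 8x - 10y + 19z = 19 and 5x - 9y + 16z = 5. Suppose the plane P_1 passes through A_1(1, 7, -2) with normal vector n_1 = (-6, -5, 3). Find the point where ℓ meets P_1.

(5, 4, 1)

Direction of ℓ: (8, -10, 19) × (5, -9, 16) = (11, -33, -22).
A point on ℓ: solving the two plane equations with x = 4 gives (4, 7, 3).
P_1: n_1·r = n_1·A_1 gives -6x - 5y + 3z = -47.
Substitute r = (4, 7, 3) + t(11, -33, -22) into the plane: -50 + 33t = -47, so t = 1/11.
Intersection: (4, 7, 3) + (1/11)·(11, -33, -22) = (5, 4, 1).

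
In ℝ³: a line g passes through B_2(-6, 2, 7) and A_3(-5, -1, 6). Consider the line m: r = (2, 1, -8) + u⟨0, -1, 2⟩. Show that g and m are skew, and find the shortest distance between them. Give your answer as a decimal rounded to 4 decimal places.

A direction vector for g is A_3 − B_2 = (1, -3, -1).
Common perpendicular direction n = (1, -3, -1) × (0, -1, 2) = (-7, -2, -1).
With w = (2, 1, -8) − (-6, 2, 7) = (8, -1, -15), w · n = -39.
Since n ≠ 0 the lines are not parallel, and w · n = -39 ≠ 0 so they do not intersect; hence they are skew.
Distance = |w · n| / |n| = |-39| / √54 ≈ 5.3072.

5.3072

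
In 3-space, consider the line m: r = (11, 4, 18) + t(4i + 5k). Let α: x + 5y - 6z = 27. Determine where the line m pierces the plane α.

Substitute r = (11, 4, 18) + t(4, 0, 5) into the plane: -77 + (-26)t = 27, so t = -4.
Intersection: (11, 4, 18) + (-4)·(4, 0, 5) = (-5, 4, -2).

(-5, 4, -2)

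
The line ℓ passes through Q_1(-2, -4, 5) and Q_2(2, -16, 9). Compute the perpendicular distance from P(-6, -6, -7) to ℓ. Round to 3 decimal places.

A direction vector for ℓ is Q_2 − Q_1 = (4, -12, 4).
Taking (-2, -4, 5) on ℓ with direction v = (4, -12, 4): w = P − (-2, -4, 5) = (-4, -2, -12), and w × v = (-152, -32, 56).
Distance = |w × v| / |v| = √27264 / √176 ≈ 12.446.

12.446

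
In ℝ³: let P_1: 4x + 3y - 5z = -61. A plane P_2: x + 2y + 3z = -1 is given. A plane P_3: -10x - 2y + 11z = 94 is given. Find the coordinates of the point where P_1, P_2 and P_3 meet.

(-1, -9, 6)

Solving the 3×3 linear system 4x + 3y - 5z = -61, x + 2y + 3z = -1, -10x - 2y + 11z = 94 (e.g. by elimination or Cramer's rule, determinant = -101) gives (-1, -9, 6).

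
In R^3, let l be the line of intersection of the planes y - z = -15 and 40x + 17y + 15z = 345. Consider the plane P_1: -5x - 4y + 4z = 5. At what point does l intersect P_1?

(11, -10, 5)

Direction of l: (0, 1, -1) × (40, 17, 15) = (32, -40, -40).
A point on l: solving the two plane equations with x = 27 gives (27, -30, -15).
Substitute r = (27, -30, -15) + t(32, -40, -40) into the plane: -75 + (-160)t = 5, so t = -1/2.
Intersection: (27, -30, -15) + (-1/2)·(32, -40, -40) = (11, -10, 5).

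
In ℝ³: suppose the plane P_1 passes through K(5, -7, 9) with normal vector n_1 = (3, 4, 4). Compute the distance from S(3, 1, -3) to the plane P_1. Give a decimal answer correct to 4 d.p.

3.4358

P_1: n_1·r = n_1·K gives 3x + 4y + 4z = 23.
n·S − d = (3)·(3) + (4)·(1) + (4)·(-3) − 23 = -22; |n| = √41.
Distance = |-22| / √41 = 22/√41 ≈ 3.4358.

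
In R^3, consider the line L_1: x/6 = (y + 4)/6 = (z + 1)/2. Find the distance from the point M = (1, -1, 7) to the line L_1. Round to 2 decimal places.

L_1 has direction (6, 6, 2) through (0, -4, -1).
Taking (0, -4, -1) on L_1 with direction v = (6, 6, 2): w = M − (0, -4, -1) = (1, 3, 8), and w × v = (-42, 46, -12).
Distance = |w × v| / |v| = √4024 / √76 ≈ 7.28.

7.28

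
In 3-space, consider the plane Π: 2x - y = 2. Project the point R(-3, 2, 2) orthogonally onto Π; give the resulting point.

Foot = R − λn with λ = (n·R − d)/|n|² = (-8 − 2)/5 = -2.
Foot = (-3, 2, 2) − (-2)·(2, -1, 0) = (1, 0, 2).

(1, 0, 2)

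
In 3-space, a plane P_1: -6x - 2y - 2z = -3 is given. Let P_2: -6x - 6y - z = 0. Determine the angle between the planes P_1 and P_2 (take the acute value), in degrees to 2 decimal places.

28.09

cos θ = |n₁·n₂| / (|n₁||n₂|) = |50| / (√44 · √73).
θ = arccos(0.88223) ≈ 28.09°.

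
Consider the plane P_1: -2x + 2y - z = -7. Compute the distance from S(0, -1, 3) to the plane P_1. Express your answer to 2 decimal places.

n·S − d = (-2)·(0) + (2)·(-1) + (-1)·(3) − (-7) = 2; |n| = √9.
Distance = |2| / √9 = 2/√9 ≈ 0.67.

0.67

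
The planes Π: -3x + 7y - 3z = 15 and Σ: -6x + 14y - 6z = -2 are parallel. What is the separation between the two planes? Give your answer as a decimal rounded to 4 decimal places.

Rescale Σ by 1/2: -3x + 7y - 3z = -1. Then distance = |15 − (-1)| / √67 ≈ 1.9547.

1.9547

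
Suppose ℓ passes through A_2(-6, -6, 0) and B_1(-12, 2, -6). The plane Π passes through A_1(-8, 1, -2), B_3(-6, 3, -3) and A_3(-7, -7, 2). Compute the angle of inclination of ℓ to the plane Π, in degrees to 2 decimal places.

A direction vector for ℓ is B_1 − A_2 = (-6, 8, -6).
A_1B_3 = (2, 2, -1), A_1A_3 = (1, -8, 4); a normal to Π is A_1B_3 × A_1A_3 = (0, -9, -18).
Using A_1: Π has equation -9y - 18z = 27.
sin θ = |n·v| / (|n||v|) = |36| / (√405 · √136) = 0.15339.
θ ≈ 8.82°.

8.82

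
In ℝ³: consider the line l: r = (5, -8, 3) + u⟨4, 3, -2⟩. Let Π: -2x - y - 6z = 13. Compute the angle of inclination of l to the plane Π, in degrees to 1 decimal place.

sin θ = |n·v| / (|n||v|) = |1| / (√41 · √29) = 0.02900.
θ ≈ 1.7°.

1.7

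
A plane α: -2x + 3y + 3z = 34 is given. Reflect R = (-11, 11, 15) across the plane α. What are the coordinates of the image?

(1, -7, -3)

λ = (n·R − d)/|n|² = (100 − 34)/22 = 3.
Reflection = R − 2λn = (-11, 11, 15) − 6·(-2, 3, 3) = (1, -7, -3).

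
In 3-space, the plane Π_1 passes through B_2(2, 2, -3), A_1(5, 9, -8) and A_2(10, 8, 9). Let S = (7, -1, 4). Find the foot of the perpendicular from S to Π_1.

B_2A_1 = (3, 7, -5), B_2A_2 = (8, 6, 12); a normal to Π_1 is B_2A_1 × B_2A_2 = (114, -76, -38).
Using B_2: Π_1 has equation 114x - 76y - 38z = 190.
Foot = S − λn with λ = (n·S − d)/|n|² = (722 − 190)/20216 = 1/38.
Foot = (7, -1, 4) − (1/38)·(114, -76, -38) = (4, 1, 5).

(4, 1, 5)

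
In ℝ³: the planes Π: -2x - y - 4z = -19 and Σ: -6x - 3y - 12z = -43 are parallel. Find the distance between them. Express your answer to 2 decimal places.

Rescale Σ by 1/3: -2x - y - 4z = -43/3. Then distance = |-19 − (-43/3)| / √21 ≈ 1.02.

1.02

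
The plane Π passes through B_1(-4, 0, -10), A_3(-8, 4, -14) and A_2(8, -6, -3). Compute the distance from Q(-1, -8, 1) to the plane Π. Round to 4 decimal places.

2.9210

B_1A_3 = (-4, 4, -4), B_1A_2 = (12, -6, 7); a normal to Π is B_1A_3 × B_1A_2 = (4, -20, -24).
Using B_1: Π has equation 4x - 20y - 24z = 224.
n·Q − d = (4)·(-1) + (-20)·(-8) + (-24)·(1) − 224 = -92; |n| = √992.
Distance = |-92| / √992 = 92/√992 ≈ 2.9210.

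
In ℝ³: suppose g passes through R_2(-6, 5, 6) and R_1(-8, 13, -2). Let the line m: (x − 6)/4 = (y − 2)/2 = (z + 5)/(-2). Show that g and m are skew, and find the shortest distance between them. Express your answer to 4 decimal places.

9.8995

A direction vector for g is R_1 − R_2 = (-2, 8, -8).
m has direction (4, 2, -2) through (6, 2, -5).
Common perpendicular direction n = (-2, 8, -8) × (4, 2, -2) = (0, -36, -36).
With w = (6, 2, -5) − (-6, 5, 6) = (12, -3, -11), w · n = 504.
Since n ≠ 0 the lines are not parallel, and w · n = 504 ≠ 0 so they do not intersect; hence they are skew.
Distance = |w · n| / |n| = |504| / √2592 ≈ 9.8995.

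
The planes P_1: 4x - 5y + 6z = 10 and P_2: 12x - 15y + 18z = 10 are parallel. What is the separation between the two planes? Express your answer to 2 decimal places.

Rescale P_2 by 1/3: 4x - 5y + 6z = 10/3. Then distance = |10 − (10/3)| / √77 ≈ 0.76.

0.76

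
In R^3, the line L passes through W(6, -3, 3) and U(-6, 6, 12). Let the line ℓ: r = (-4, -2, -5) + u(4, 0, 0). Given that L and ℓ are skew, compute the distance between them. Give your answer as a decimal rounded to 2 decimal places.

A direction vector for L is U − W = (-12, 9, 9).
Common perpendicular direction n = (-12, 9, 9) × (4, 0, 0) = (0, 36, -36).
With w = (-4, -2, -5) − (6, -3, 3) = (-10, 1, -8), w · n = 324.
Distance = |w · n| / |n| = |324| / √2592 ≈ 6.36.

6.36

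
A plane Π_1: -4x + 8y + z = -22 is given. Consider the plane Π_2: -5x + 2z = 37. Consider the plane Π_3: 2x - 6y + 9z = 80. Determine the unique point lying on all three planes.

(-5, -6, 6)

Solving the 3×3 linear system -4x + 8y + z = -22, -5x + 2z = 37, 2x - 6y + 9z = 80 (e.g. by elimination or Cramer's rule, determinant = 374) gives (-5, -6, 6).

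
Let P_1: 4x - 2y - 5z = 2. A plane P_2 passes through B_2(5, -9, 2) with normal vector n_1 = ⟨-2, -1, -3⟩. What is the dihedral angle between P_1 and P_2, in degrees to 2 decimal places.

68.99

P_2: n_1·r = n_1·B_2 gives -2x - y - 3z = -7.
cos θ = |n₁·n₂| / (|n₁||n₂|) = |9| / (√45 · √14).
θ = arccos(0.35857) ≈ 68.99°.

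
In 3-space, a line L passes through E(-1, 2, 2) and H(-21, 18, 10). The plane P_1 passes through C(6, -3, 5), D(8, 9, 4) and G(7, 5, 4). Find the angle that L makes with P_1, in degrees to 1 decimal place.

A direction vector for L is H − E = (-20, 16, 8).
CD = (2, 12, -1), CG = (1, 8, -1); a normal to P_1 is CD × CG = (-4, 1, 4).
Using C: P_1 has equation -4x + y + 4z = -7.
sin θ = |n·v| / (|n||v|) = |128| / (√33 · √720) = 0.83040.
θ ≈ 56.1°.

56.1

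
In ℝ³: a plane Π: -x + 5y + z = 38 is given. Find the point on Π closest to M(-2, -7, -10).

Foot = M − λn with λ = (n·M − d)/|n|² = (-43 − 38)/27 = -3.
Foot = (-2, -7, -10) − (-3)·(-1, 5, 1) = (-5, 8, -7).

(-5, 8, -7)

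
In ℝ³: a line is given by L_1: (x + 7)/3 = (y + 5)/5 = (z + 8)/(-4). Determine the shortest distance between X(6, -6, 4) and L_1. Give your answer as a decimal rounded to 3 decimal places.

L_1 has direction (3, 5, -4) through (-7, -5, -8).
Taking (-7, -5, -8) on L_1 with direction v = (3, 5, -4): w = X − (-7, -5, -8) = (13, -1, 12), and w × v = (-56, 88, 68).
Distance = |w × v| / |v| = √15504 / √50 ≈ 17.609.

17.609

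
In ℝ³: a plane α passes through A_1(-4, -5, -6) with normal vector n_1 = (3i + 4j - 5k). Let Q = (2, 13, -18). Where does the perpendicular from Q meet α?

α: n_1·r = n_1·A_1 gives 3x + 4y - 5z = -2.
Foot = Q − λn with λ = (n·Q − d)/|n|² = (148 − (-2))/50 = 3.
Foot = (2, 13, -18) − 3·(3, 4, -5) = (-7, 1, -3).

(-7, 1, -3)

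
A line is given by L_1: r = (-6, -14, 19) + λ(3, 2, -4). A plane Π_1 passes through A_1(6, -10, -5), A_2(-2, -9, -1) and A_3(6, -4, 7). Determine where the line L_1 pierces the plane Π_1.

(6, -6, 3)

A_1A_2 = (-8, 1, 4), A_1A_3 = (0, 6, 12); a normal to Π_1 is A_1A_2 × A_1A_3 = (-12, 96, -48).
Using A_1: Π_1 has equation -12x + 96y - 48z = -792.
Substitute r = (-6, -14, 19) + t(3, 2, -4) into the plane: -2184 + 348t = -792, so t = 4.
Intersection: (-6, -14, 19) + 4·(3, 2, -4) = (6, -6, 3).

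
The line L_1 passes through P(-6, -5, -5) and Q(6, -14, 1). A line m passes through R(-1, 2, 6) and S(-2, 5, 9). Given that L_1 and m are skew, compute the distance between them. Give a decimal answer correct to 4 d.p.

3.3028

A direction vector for L_1 is Q − P = (12, -9, 6).
A direction vector for m is S − R = (-1, 3, 3).
Common perpendicular direction n = (12, -9, 6) × (-1, 3, 3) = (-45, -42, 27).
With w = (-1, 2, 6) − (-6, -5, -5) = (5, 7, 11), w · n = -222.
Distance = |w · n| / |n| = |-222| / √4518 ≈ 3.3028.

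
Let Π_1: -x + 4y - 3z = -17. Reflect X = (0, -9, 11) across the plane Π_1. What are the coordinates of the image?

λ = (n·X − d)/|n|² = (-69 − (-17))/26 = -2.
Reflection = X − 2λn = (0, -9, 11) − (-4)·(-1, 4, -3) = (-4, 7, -1).

(-4, 7, -1)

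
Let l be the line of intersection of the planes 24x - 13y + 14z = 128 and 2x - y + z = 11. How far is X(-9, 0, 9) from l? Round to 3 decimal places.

18.954

Direction of l: (24, -13, 14) × (2, -1, 1) = (1, 4, 2).
A point on l: solving the two plane equations with x = 5 gives (5, -6, -5).
Taking (5, -6, -5) on l with direction v = (1, 4, 2): w = X − (5, -6, -5) = (-14, 6, 14), and w × v = (-44, 42, -62).
Distance = |w × v| / |v| = √7544 / √21 ≈ 18.954.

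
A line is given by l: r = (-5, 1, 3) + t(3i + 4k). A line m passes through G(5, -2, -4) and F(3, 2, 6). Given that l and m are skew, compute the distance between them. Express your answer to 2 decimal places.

A direction vector for m is F − G = (-2, 4, 10).
Common perpendicular direction n = (3, 0, 4) × (-2, 4, 10) = (-16, -38, 12).
With w = (5, -2, -4) − (-5, 1, 3) = (10, -3, -7), w · n = -130.
Distance = |w · n| / |n| = |-130| / √1844 ≈ 3.03.

3.03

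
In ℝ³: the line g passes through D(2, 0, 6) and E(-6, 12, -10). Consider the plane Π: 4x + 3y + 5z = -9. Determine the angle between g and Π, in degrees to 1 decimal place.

29.9

A direction vector for g is E − D = (-8, 12, -16).
sin θ = |n·v| / (|n||v|) = |-76| / (√50 · √464) = 0.49896.
θ ≈ 29.9°.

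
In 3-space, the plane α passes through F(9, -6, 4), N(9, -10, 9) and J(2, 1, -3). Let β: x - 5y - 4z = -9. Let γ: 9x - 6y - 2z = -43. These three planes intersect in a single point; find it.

(-7, -6, 8)

FN = (0, -4, 5), FJ = (-7, 7, -7); a normal to α is FN × FJ = (-7, -35, -28).
Using F: α has equation -7x - 35y - 28z = 35.
Solving the 3×3 linear system -7x - 35y - 28z = 35, x - 5y - 4z = -9, 9x - 6y - 2z = -43 (e.g. by elimination or Cramer's rule, determinant = 196) gives (-7, -6, 8).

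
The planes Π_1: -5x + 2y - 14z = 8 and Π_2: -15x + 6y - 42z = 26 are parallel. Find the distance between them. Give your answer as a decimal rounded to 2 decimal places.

Rescale Π_2 by 1/3: -5x + 2y - 14z = 26/3. Then distance = |8 − (26/3)| / √225 ≈ 0.04.

0.04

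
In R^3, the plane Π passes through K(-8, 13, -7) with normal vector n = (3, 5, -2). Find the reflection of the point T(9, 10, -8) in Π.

Π: n·r = n·K gives 3x + 5y - 2z = 55.
λ = (n·T − d)/|n|² = (93 − 55)/38 = 1.
Reflection = T − 2λn = (9, 10, -8) − 2·(3, 5, -2) = (3, 0, -4).

(3, 0, -4)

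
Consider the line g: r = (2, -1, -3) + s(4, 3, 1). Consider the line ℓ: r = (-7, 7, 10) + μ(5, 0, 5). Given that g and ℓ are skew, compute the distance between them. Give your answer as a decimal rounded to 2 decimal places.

Common perpendicular direction n = (4, 3, 1) × (5, 0, 5) = (15, -15, -15).
With w = (-7, 7, 10) − (2, -1, -3) = (-9, 8, 13), w · n = -450.
Distance = |w · n| / |n| = |-450| / √675 ≈ 17.32.

17.32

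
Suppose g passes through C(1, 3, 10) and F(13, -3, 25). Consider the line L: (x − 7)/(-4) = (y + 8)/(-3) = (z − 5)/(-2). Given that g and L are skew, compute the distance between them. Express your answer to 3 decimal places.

11.501

A direction vector for g is F − C = (12, -6, 15).
L has direction (-4, -3, -2) through (7, -8, 5).
Common perpendicular direction n = (12, -6, 15) × (-4, -3, -2) = (57, -36, -60).
With w = (7, -8, 5) − (1, 3, 10) = (6, -11, -5), w · n = 1038.
Distance = |w · n| / |n| = |1038| / √8145 ≈ 11.501.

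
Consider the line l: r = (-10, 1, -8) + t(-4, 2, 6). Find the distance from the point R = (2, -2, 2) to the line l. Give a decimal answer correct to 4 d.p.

15.8858

Taking (-10, 1, -8) on l with direction v = (-4, 2, 6): w = R − (-10, 1, -8) = (12, -3, 10), and w × v = (-38, -112, 12).
Distance = |w × v| / |v| = √14132 / √56 ≈ 15.8858.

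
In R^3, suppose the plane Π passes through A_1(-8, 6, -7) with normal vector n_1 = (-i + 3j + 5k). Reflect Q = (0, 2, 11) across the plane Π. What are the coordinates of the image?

Π: n_1·r = n_1·A_1 gives -x + 3y + 5z = -9.
λ = (n·Q − d)/|n|² = (61 − (-9))/35 = 2.
Reflection = Q − 2λn = (0, 2, 11) − 4·(-1, 3, 5) = (4, -10, -9).

(4, -10, -9)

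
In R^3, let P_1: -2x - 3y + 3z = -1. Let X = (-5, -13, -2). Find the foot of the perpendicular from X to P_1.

Foot = X − λn with λ = (n·X − d)/|n|² = (43 − (-1))/22 = 2.
Foot = (-5, -13, -2) − 2·(-2, -3, 3) = (-1, -7, -8).

(-1, -7, -8)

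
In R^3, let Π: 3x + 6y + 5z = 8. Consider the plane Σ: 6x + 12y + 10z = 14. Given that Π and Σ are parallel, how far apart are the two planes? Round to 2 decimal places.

0.12

Rescale Σ by 1/2: 3x + 6y + 5z = 7. Then distance = |8 − 7| / √70 ≈ 0.12.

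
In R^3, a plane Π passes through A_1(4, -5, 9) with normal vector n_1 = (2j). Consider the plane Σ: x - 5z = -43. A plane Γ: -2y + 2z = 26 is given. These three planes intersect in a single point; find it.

Π: n_1·r = n_1·A_1 gives 2y = -10.
Solving the 3×3 linear system 2y = -10, x - 5z = -43, -2y + 2z = 26 (e.g. by elimination or Cramer's rule, determinant = -4) gives (-3, -5, 8).

(-3, -5, 8)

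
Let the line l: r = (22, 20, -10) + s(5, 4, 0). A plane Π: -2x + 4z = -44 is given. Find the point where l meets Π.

(2, 4, -10)

Substitute r = (22, 20, -10) + t(5, 4, 0) into the plane: -84 + (-10)t = -44, so t = -4.
Intersection: (22, 20, -10) + (-4)·(5, 4, 0) = (2, 4, -10).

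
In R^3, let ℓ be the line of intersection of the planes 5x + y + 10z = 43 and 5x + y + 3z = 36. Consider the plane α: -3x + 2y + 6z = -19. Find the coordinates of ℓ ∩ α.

(7, -2, 1)

Direction of ℓ: (5, 1, 10) × (5, 1, 3) = (-7, 35, 0).
A point on ℓ: solving the two plane equations with x = 6 gives (6, 3, 1).
Substitute r = (6, 3, 1) + t(-7, 35, 0) into the plane: -6 + 91t = -19, so t = -1/7.
Intersection: (6, 3, 1) + (-1/7)·(-7, 35, 0) = (7, -2, 1).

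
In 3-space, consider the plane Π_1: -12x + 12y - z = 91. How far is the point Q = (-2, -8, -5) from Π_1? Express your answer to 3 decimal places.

n·Q − d = (-12)·(-2) + (12)·(-8) + (-1)·(-5) − 91 = -158; |n| = √289.
Distance = |-158| / √289 = 158/√289 ≈ 9.294.

9.294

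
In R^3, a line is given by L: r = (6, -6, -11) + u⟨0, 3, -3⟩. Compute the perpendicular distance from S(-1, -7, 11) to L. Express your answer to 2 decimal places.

16.42

Taking (6, -6, -11) on L with direction v = (0, 3, -3): w = S − (6, -6, -11) = (-7, -1, 22), and w × v = (-63, -21, -21).
Distance = |w × v| / |v| = √4851 / √18 ≈ 16.42.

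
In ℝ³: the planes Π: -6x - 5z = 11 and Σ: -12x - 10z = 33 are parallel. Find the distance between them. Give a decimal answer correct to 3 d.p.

Rescale Σ by 1/2: -6x - 5z = 33/2. Then distance = |11 − (33/2)| / √61 ≈ 0.704.

0.704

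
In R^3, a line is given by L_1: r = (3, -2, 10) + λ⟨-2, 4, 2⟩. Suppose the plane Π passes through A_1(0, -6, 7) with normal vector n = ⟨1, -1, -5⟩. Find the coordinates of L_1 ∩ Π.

(5, -6, 8)

Π: n·r = n·A_1 gives x - y - 5z = -29.
Substitute r = (3, -2, 10) + t(-2, 4, 2) into the plane: -45 + (-16)t = -29, so t = -1.
Intersection: (3, -2, 10) + (-1)·(-2, 4, 2) = (5, -6, 8).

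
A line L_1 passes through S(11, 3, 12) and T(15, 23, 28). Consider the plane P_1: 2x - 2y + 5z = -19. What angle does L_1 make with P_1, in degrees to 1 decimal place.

18.8

A direction vector for L_1 is T − S = (4, 20, 16).
sin θ = |n·v| / (|n||v|) = |48| / (√33 · √672) = 0.32233.
θ ≈ 18.8°.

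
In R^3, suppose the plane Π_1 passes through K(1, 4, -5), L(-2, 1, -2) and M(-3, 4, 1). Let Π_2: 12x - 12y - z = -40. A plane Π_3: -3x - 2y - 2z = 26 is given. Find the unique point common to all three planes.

(-8, -5, 4)

KL = (-3, -3, 3), KM = (-4, 0, 6); a normal to Π_1 is KL × KM = (-18, 6, -12).
Using K: Π_1 has equation -18x + 6y - 12z = 66.
Solving the 3×3 linear system -18x + 6y - 12z = 66, 12x - 12y - z = -40, -3x - 2y - 2z = 26 (e.g. by elimination or Cramer's rule, determinant = 486) gives (-8, -5, 4).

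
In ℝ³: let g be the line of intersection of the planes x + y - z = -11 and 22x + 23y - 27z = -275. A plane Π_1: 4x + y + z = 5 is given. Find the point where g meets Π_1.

(2, -8, 5)

Direction of g: (1, 1, -1) × (22, 23, -27) = (-4, 5, 1).
A point on g: solving the two plane equations with x = -14 gives (-14, 12, 9).
Substitute r = (-14, 12, 9) + t(-4, 5, 1) into the plane: -35 + (-10)t = 5, so t = -4.
Intersection: (-14, 12, 9) + (-4)·(-4, 5, 1) = (2, -8, 5).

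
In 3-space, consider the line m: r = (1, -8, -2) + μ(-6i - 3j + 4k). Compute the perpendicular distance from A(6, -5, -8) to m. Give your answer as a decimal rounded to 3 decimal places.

2.221

Taking (1, -8, -2) on m with direction v = (-6, -3, 4): w = A − (1, -8, -2) = (5, 3, -6), and w × v = (-6, 16, 3).
Distance = |w × v| / |v| = √301 / √61 ≈ 2.221.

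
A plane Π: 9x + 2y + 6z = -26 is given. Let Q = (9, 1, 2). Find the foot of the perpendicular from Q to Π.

(0, -1, -4)

Foot = Q − λn with λ = (n·Q − d)/|n|² = (95 − (-26))/121 = 1.
Foot = (9, 1, 2) − 1·(9, 2, 6) = (0, -1, -4).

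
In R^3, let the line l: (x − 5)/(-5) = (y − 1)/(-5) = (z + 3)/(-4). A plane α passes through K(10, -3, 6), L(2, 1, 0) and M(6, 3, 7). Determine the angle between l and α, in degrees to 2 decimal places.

28.22

l has direction (-5, -5, -4) through (5, 1, -3).
KL = (-8, 4, -6), KM = (-4, 6, 1); a normal to α is KL × KM = (40, 32, -32).
Using K: α has equation 40x + 32y - 32z = 112.
sin θ = |n·v| / (|n||v|) = |-232| / (√3648 · √66) = 0.47281.
θ ≈ 28.22°.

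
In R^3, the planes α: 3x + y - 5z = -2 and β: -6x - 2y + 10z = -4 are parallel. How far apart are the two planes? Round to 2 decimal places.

0.68

Rescale β by 1/(-2): 3x + y - 5z = 2. Then distance = |-2 − 2| / √35 ≈ 0.68.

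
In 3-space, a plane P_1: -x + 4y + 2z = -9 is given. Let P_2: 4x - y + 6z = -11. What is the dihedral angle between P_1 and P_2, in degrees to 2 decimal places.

cos θ = |n₁·n₂| / (|n₁||n₂|) = |4| / (√21 · √53).
θ = arccos(0.11990) ≈ 83.11°.

83.11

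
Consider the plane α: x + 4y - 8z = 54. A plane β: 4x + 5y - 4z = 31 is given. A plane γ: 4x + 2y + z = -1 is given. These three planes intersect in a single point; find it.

Solving the 3×3 linear system x + 4y - 8z = 54, 4x + 5y - 4z = 31, 4x + 2y + z = -1 (e.g. by elimination or Cramer's rule, determinant = 29) gives (2, -1, -7).

(2, -1, -7)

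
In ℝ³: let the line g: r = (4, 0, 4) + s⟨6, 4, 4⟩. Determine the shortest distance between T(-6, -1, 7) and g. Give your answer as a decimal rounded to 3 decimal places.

Taking (4, 0, 4) on g with direction v = (6, 4, 4): w = T − (4, 0, 4) = (-10, -1, 3), and w × v = (-16, 58, -34).
Distance = |w × v| / |v| = √4776 / √68 ≈ 8.381.

8.381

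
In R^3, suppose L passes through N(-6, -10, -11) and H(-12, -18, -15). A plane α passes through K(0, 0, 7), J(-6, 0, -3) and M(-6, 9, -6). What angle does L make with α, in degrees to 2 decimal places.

A direction vector for L is H − N = (-6, -8, -4).
KJ = (-6, 0, -10), KM = (-6, 9, -13); a normal to α is KJ × KM = (90, -18, -54).
Using K: α has equation 90x - 18y - 54z = -378.
sin θ = |n·v| / (|n||v|) = |-180| / (√11340 · √116) = 0.15694.
θ ≈ 9.03°.

9.03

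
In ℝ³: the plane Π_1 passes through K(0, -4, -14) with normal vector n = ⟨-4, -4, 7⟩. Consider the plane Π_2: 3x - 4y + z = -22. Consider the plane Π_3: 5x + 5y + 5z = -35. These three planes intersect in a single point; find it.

Π_1: n·r = n·K gives -4x - 4y + 7z = -82.
Solving the 3×3 linear system -4x - 4y + 7z = -82, 3x - 4y + z = -22, 5x + 5y + 5z = -35 (e.g. by elimination or Cramer's rule, determinant = 385) gives (0, 3, -10).

(0, 3, -10)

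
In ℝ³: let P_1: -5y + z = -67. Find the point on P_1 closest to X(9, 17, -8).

Foot = X − λn with λ = (n·X − d)/|n|² = (-93 − (-67))/26 = -1.
Foot = (9, 17, -8) − (-1)·(0, -5, 1) = (9, 12, -7).

(9, 12, -7)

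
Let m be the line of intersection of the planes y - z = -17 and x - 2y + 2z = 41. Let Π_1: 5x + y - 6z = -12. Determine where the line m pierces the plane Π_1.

Direction of m: (0, 1, -1) × (1, -2, 2) = (0, -1, -1).
A point on m: solving the two plane equations with y = -8 gives (7, -8, 9).
Substitute r = (7, -8, 9) + t(0, -1, -1) into the plane: -27 + 5t = -12, so t = 3.
Intersection: (7, -8, 9) + 3·(0, -1, -1) = (7, -11, 6).

(7, -11, 6)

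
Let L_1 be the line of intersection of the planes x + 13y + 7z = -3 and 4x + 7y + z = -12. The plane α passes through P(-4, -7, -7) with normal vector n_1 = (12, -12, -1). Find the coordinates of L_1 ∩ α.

Direction of L_1: (1, 13, 7) × (4, 7, 1) = (-36, 27, -45).
A point on L_1: solving the two plane equations with x = 5 gives (5, -6, 10).
α: n_1·r = n_1·P gives 12x - 12y - z = 43.
Substitute r = (5, -6, 10) + t(-36, 27, -45) into the plane: 122 + (-711)t = 43, so t = 1/9.
Intersection: (5, -6, 10) + (1/9)·(-36, 27, -45) = (1, -3, 5).

(1, -3, 5)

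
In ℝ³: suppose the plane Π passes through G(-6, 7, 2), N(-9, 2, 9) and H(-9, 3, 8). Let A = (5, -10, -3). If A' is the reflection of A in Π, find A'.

(13, 2, 9)

GN = (-3, -5, 7), GH = (-3, -4, 6); a normal to Π is GN × GH = (-2, -3, -3).
Using G: Π has equation -2x - 3y - 3z = -15.
λ = (n·A − d)/|n|² = (29 − (-15))/22 = 2.
Reflection = A − 2λn = (5, -10, -3) − 4·(-2, -3, -3) = (13, 2, 9).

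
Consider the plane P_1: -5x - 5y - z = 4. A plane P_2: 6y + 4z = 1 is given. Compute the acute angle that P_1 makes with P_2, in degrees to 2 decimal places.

cos θ = |n₁·n₂| / (|n₁||n₂|) = |-34| / (√51 · √52).
θ = arccos(0.66023) ≈ 48.68°.

48.68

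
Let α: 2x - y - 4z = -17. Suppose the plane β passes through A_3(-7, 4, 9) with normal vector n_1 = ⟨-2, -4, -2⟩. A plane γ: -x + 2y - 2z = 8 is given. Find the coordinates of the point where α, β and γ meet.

β: n_1·r = n_1·A_3 gives -2x - 4y - 2z = -20.
Solving the 3×3 linear system 2x - y - 4z = -17, -2x - 4y - 2z = -20, -x + 2y - 2z = 8 (e.g. by elimination or Cramer's rule, determinant = 58) gives (-2, 5, 2).

(-2, 5, 2)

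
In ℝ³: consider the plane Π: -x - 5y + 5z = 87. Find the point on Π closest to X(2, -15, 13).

(3, -10, 8)

Foot = X − λn with λ = (n·X − d)/|n|² = (138 − 87)/51 = 1.
Foot = (2, -15, 13) − 1·(-1, -5, 5) = (3, -10, 8).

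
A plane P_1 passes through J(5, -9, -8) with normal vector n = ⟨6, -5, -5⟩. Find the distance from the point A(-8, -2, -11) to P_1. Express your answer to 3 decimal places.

10.568

P_1: n·r = n·J gives 6x - 5y - 5z = 115.
n·A − d = (6)·(-8) + (-5)·(-2) + (-5)·(-11) − 115 = -98; |n| = √86.
Distance = |-98| / √86 = 98/√86 ≈ 10.568.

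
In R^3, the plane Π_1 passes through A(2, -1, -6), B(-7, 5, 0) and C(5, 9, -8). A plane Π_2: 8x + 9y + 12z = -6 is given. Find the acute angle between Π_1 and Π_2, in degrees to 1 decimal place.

AB = (-9, 6, 6), AC = (3, 10, -2); a normal to Π_1 is AB × AC = (-72, 0, -108).
Using A: Π_1 has equation -72x - 108z = 504.
cos θ = |n₁·n₂| / (|n₁||n₂|) = |-1872| / (√16848 · √289).
θ = arccos(0.84837) ≈ 32.0°.

32.0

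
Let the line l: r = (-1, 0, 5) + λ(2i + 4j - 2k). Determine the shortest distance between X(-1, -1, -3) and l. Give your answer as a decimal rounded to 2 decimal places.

Taking (-1, 0, 5) on l with direction v = (2, 4, -2): w = X − (-1, 0, 5) = (0, -1, -8), and w × v = (34, -16, 2).
Distance = |w × v| / |v| = √1416 / √24 ≈ 7.68.

7.68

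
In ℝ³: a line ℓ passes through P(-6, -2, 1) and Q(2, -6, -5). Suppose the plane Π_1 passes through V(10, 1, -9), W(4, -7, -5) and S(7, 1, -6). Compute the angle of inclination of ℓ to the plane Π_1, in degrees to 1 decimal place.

11.2

A direction vector for ℓ is Q − P = (8, -4, -6).
VW = (-6, -8, 4), VS = (-3, 0, 3); a normal to Π_1 is VW × VS = (-24, 6, -24).
Using V: Π_1 has equation -24x + 6y - 24z = -18.
sin θ = |n·v| / (|n||v|) = |-72| / (√1188 · √116) = 0.19395.
θ ≈ 11.2°.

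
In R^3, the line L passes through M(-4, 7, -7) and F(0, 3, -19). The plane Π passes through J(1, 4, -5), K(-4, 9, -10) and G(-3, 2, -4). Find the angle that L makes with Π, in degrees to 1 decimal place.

A direction vector for L is F − M = (4, -4, -12).
JK = (-5, 5, -5), JG = (-4, -2, 1); a normal to Π is JK × JG = (-5, 25, 30).
Using J: Π has equation -5x + 25y + 30z = -55.
sin θ = |n·v| / (|n||v|) = |-480| / (√1550 · √176) = 0.91901.
θ ≈ 66.8°.

66.8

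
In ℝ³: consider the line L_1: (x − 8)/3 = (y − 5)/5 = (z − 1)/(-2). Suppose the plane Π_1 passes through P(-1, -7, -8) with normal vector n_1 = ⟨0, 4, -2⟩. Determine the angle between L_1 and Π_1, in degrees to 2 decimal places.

L_1 has direction (3, 5, -2) through (8, 5, 1).
Π_1: n_1·r = n_1·P gives 4y - 2z = -12.
sin θ = |n·v| / (|n||v|) = |24| / (√20 · √38) = 0.87057.
θ ≈ 60.53°.

60.53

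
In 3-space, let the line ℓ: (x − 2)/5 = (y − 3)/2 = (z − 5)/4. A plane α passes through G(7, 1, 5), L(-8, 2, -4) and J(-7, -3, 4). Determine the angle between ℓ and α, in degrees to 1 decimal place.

21.0

ℓ has direction (5, 2, 4) through (2, 3, 5).
GL = (-15, 1, -9), GJ = (-14, -4, -1); a normal to α is GL × GJ = (-37, 111, 74).
Using G: α has equation -37x + 111y + 74z = 222.
sin θ = |n·v| / (|n||v|) = |333| / (√19166 · √45) = 0.35857.
θ ≈ 21.0°.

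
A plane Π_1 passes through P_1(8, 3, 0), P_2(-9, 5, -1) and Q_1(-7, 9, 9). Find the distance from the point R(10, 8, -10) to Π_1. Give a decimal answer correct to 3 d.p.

8.723

P_1P_2 = (-17, 2, -1), P_1Q_1 = (-15, 6, 9); a normal to Π_1 is P_1P_2 × P_1Q_1 = (24, 168, -72).
Using P_1: Π_1 has equation 24x + 168y - 72z = 696.
n·R − d = (24)·(10) + (168)·(8) + (-72)·(-10) − 696 = 1608; |n| = √33984.
Distance = |1608| / √33984 = 1608/√33984 ≈ 8.723.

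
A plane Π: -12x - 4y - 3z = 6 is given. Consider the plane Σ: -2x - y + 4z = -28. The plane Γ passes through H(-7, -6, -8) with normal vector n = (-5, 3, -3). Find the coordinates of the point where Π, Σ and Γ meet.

Γ: n·r = n·H gives -5x + 3y - 3z = 41.
Solving the 3×3 linear system -12x - 4y - 3z = 6, -2x - y + 4z = -28, -5x + 3y - 3z = 41 (e.g. by elimination or Cramer's rule, determinant = 245) gives (-1, 6, -6).

(-1, 6, -6)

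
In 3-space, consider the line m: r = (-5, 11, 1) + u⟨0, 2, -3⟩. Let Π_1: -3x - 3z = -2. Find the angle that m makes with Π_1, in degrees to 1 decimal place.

36.0

sin θ = |n·v| / (|n||v|) = |9| / (√18 · √13) = 0.58835.
θ ≈ 36.0°.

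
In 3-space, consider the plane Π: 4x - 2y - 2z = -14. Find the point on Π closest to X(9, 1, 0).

Foot = X − λn with λ = (n·X − d)/|n|² = (34 − (-14))/24 = 2.
Foot = (9, 1, 0) − 2·(4, -2, -2) = (1, 5, 4).

(1, 5, 4)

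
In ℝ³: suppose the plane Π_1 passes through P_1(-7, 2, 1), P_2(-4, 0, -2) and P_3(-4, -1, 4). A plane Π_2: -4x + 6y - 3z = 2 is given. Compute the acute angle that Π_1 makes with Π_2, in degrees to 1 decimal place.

P_1P_2 = (3, -2, -3), P_1P_3 = (3, -3, 3); a normal to Π_1 is P_1P_2 × P_1P_3 = (-15, -18, -3).
Using P_1: Π_1 has equation -15x - 18y - 3z = 66.
cos θ = |n₁·n₂| / (|n₁||n₂|) = |-39| / (√558 · √61).
θ = arccos(0.21139) ≈ 77.8°.

77.8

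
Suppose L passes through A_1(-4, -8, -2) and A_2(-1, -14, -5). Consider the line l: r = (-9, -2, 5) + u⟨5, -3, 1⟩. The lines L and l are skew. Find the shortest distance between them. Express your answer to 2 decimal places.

A direction vector for L is A_2 − A_1 = (3, -6, -3).
Common perpendicular direction n = (3, -6, -3) × (5, -3, 1) = (-15, -18, 21).
With w = (-9, -2, 5) − (-4, -8, -2) = (-5, 6, 7), w · n = 114.
Distance = |w · n| / |n| = |114| / √990 ≈ 3.62.

3.62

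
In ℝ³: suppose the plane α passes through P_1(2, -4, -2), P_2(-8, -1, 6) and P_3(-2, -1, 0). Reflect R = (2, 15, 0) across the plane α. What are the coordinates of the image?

P_1P_2 = (-10, 3, 8), P_1P_3 = (-4, 3, 2); a normal to α is P_1P_2 × P_1P_3 = (-18, -12, -18).
Using P_1: α has equation -18x - 12y - 18z = 48.
λ = (n·R − d)/|n|² = (-216 − 48)/792 = -1/3.
Reflection = R − 2λn = (2, 15, 0) − (-2/3)·(-18, -12, -18) = (-10, 7, -12).

(-10, 7, -12)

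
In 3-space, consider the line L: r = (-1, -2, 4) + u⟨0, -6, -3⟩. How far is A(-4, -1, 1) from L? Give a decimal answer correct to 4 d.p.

Taking (-1, -2, 4) on L with direction v = (0, -6, -3): w = A − (-1, -2, 4) = (-3, 1, -3), and w × v = (-21, -9, 18).
Distance = |w × v| / |v| = √846 / √45 ≈ 4.3359.

4.3359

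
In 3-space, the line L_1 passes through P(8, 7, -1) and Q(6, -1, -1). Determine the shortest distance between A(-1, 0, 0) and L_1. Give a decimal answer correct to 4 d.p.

A direction vector for L_1 is Q − P = (-2, -8, 0).
Taking (8, 7, -1) on L_1 with direction v = (-2, -8, 0): w = A − (8, 7, -1) = (-9, -7, 1), and w × v = (8, -2, 58).
Distance = |w × v| / |v| = √3432 / √68 ≈ 7.1043.

7.1043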